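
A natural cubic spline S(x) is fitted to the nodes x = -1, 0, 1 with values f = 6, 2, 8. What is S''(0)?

15

Put m_i = S'' at the i-th knot. Here h = (1, 1) and Δ = (-4, 6), so the interior equations h_(i-1)·m_(i-1) + 2(h_(i-1)+h_i)·m_i + h_i·m_(i+1) = 6(Δ_i − Δ_(i-1)) read
  1·m_0 + 4·m_1 + 1·m_2 = 6(Δ_1 - Δ_0) = 60
Natural end conditions: m_0 = m_2 = 0.
Solving the tridiagonal system: m_0 = 0, m_1 = 15, m_2 = 0.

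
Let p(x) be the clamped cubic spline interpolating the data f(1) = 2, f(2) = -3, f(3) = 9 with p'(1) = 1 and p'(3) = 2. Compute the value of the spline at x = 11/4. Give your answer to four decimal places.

7.0547

Write m_i for p''(x_i). With h_i = 1, 1 and divided differences Δ_i = -5, 12, the continuity of p' gives the tridiagonal system
  1·m_0 + 4·m_1 + 1·m_2 = 6(Δ_1 - Δ_0) = 102
Clamped end conditions give two more equations: 2h_0·m_0 + h_0·m_1 = 6(Δ_0 - p'(1)) = -36 and h_1·m_1 + 2h_1·m_2 = 6(p'(3) - Δ_1) = -60.
Hence m_0 = -43, m_1 = 50, m_2 = -55.
On [2, 3], p(x) = -3 + 9/2·(x - 2) + 25·(x - 2)² - 35/2·(x - 2)³.
With (x - 2) = 3/4: p(11/4) = 903/128.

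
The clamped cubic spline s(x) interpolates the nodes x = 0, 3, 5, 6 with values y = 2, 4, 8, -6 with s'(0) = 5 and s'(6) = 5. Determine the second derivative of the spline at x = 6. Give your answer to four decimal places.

72.7018

With M_i denoting the second derivative at x_i, h_i = 3, 2, 1, and Δ_i = (y_(i+1) − y_i)/h_i = 2/3, 2, -14:
  3·M_0 + 10·M_1 + 2·M_2 = 6(Δ_1 - Δ_0) = 8
  2·M_1 + 6·M_2 + 1·M_3 = 6(Δ_2 - Δ_1) = -96
Clamped end conditions give two more equations: 2h_0·M_0 + h_0·M_1 = 6(Δ_0 - s'(0)) = -26 and h_2·M_2 + 2h_2·M_3 = 6(s'(6) - Δ_2) = 114.
Solving: M_0 = -176/19, M_1 = 562/57, M_2 = -1790/57, M_3 = 4144/57.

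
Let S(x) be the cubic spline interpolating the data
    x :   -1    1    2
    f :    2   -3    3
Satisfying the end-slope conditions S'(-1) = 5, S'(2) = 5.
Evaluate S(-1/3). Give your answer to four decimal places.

1.8519

Let M_i = S''(x_i). Step sizes h_i = 2, 1; slopes of the chords Δ_i = (y_(i+1) - y_i)/h_i = -5/2, 6.
  2·M_0 + 6·M_1 + 1·M_2 = 6(Δ_1 - Δ_0) = 51
Clamped end conditions give two more equations: 2h_0·M_0 + h_0·M_1 = 6(Δ_0 - S'(-1)) = -45 and h_1·M_1 + 2h_1·M_2 = 6(S'(2) - Δ_1) = -6.
Solving: M_0 = -79/4, M_1 = 17, M_2 = -23/2.
On [-1, 1], S(x) = 2 + 5·(x + 1) - 79/8·(x + 1)² + 49/16·(x + 1)³.
With (x + 1) = 2/3: S(-1/3) = 50/27.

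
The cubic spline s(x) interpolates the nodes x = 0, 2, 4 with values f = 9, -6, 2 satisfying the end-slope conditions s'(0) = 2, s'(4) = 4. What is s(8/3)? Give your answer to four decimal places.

-5.7407

Put M_i = s'' at the i-th knot. Here h = (2, 2) and Δ = (-15/2, 4), so the interior equations h_(i-1)·M_(i-1) + 2(h_(i-1)+h_i)·M_i + h_i·M_(i+1) = 6(Δ_i − Δ_(i-1)) read
  2·M_0 + 8·M_1 + 2·M_2 = 6(Δ_1 - Δ_0) = 69
Clamped end conditions give two more equations: 2h_0·M_0 + h_0·M_1 = 6(Δ_0 - s'(0)) = -57 and h_1·M_1 + 2h_1·M_2 = 6(s'(4) - Δ_1) = 0.
Solving the tridiagonal system: M_0 = -179/8, M_1 = 65/4, M_2 = -65/8.
On [2, 4], s(x) = -6 - 33/8·(x - 2) + 65/8·(x - 2)² - 65/32·(x - 2)³.
With (x - 2) = 2/3: s(8/3) = -155/27.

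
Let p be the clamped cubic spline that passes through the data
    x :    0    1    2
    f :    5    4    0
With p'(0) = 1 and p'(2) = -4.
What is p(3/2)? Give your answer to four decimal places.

2.1250

Let m_i = p''(x_i). Step sizes h_i = 1, 1; slopes of the chords Δ_i = (y_(i+1) - y_i)/h_i = -1, -4.
  1·m_0 + 4·m_1 + 1·m_2 = 6(Δ_1 - Δ_0) = -18
Clamped end conditions give two more equations: 2h_0·m_0 + h_0·m_1 = 6(Δ_0 - p'(0)) = -12 and h_1·m_1 + 2h_1·m_2 = 6(p'(2) - Δ_1) = 0.
Forward elimination and back-substitution give m_0 = -4, m_1 = -4, m_2 = 2.
On [1, 2], p(x) = 4 - 3·(x - 1) - 2·(x - 1)² + 1·(x - 1)³.
With (x - 1) = 1/2: p(3/2) = 17/8.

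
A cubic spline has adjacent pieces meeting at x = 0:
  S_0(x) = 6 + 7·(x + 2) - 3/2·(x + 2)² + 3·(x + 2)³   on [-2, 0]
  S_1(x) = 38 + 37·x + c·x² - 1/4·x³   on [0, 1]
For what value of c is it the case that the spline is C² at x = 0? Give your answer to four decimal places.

16.5000

S_0''(x) = -3 + 18·(x + 2), so S_0''(0) = 33. On the right, S_1''(0) = 2c, so c = 33/2.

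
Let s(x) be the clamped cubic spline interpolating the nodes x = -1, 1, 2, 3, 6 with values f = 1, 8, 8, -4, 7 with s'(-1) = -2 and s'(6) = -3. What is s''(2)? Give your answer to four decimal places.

-22.5000

Let M_i = s''(x_i). Step sizes h_i = 2, 1, 1, 3; slopes of the chords Δ_i = (y_(i+1) - y_i)/h_i = 7/2, 0, -12, 11/3.
  2·M_0 + 6·M_1 + 1·M_2 = 6(Δ_1 - Δ_0) = -21
  1·M_1 + 4·M_2 + 1·M_3 = 6(Δ_2 - Δ_1) = -72
  1·M_2 + 8·M_3 + 3·M_4 = 6(Δ_3 - Δ_2) = 94
Clamped end conditions give two more equations: 2h_0·M_0 + h_0·M_1 = 6(Δ_0 - s'(-1)) = 33 and h_3·M_3 + 2h_3·M_4 = 6(s'(6) - Δ_3) = -40.
Solving: M_0 = 39/4, M_1 = -3, M_2 = -45/2, M_3 = 21, M_4 = -103/6.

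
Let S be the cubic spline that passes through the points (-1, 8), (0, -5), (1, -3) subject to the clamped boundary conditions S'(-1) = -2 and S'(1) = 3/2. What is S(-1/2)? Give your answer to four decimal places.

2.2656

Write M_i for S''(x_i). With h_i = 1, 1 and divided differences Δ_i = -13, 2, the continuity of S' gives the tridiagonal system
  1·M_0 + 4·M_1 + 1·M_2 = 6(Δ_1 - Δ_0) = 90
Clamped end conditions give two more equations: 2h_0·M_0 + h_0·M_1 = 6(Δ_0 - S'(-1)) = -66 and h_1·M_1 + 2h_1·M_2 = 6(S'(1) - Δ_1) = -3.
Solving: M_0 = -215/4, M_1 = 83/2, M_2 = -89/4.
On [-1, 0], S(x) = 8 - 2·(x + 1) - 215/8·(x + 1)² + 127/8·(x + 1)³.
With (x + 1) = 1/2: S(-1/2) = 145/64.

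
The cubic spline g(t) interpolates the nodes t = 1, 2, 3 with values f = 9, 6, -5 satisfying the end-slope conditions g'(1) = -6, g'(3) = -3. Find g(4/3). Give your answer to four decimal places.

7.9444

With M_i denoting the second derivative at x_i, h_i = 1, 1, and Δ_i = (y_(i+1) − y_i)/h_i = -3, -11:
  1·M_0 + 4·M_1 + 1·M_2 = 6(Δ_1 - Δ_0) = -48
Clamped end conditions give two more equations: 2h_0·M_0 + h_0·M_1 = 6(Δ_0 - g'(1)) = 18 and h_1·M_1 + 2h_1·M_2 = 6(g'(3) - Δ_1) = 48.
Solving: M_0 = 45/2, M_1 = -27, M_2 = 75/2.
On [1, 2], g(t) = 9 - 6·(t - 1) + 45/4·(t - 1)² - 33/4·(t - 1)³.
With (t - 1) = 1/3: g(4/3) = 143/18.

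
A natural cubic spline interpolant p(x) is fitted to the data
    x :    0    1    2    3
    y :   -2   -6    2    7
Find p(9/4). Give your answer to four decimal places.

3.7750

Let σ_i = p''(x_i). Step sizes h_i = 1, 1, 1; slopes of the chords Δ_i = (y_(i+1) - y_i)/h_i = -4, 8, 5.
  1·σ_0 + 4·σ_1 + 1·σ_2 = 6(Δ_1 - Δ_0) = 72
  1·σ_1 + 4·σ_2 + 1·σ_3 = 6(Δ_2 - Δ_1) = -18
Natural end conditions: σ_0 = σ_3 = 0.
Solving: σ_0 = 0, σ_1 = 102/5, σ_2 = -48/5, σ_3 = 0.
On [2, 3], p(x) = 2 + 41/5·(x - 2) - 24/5·(x - 2)² + 8/5·(x - 2)³.
With (x - 2) = 1/4: p(9/4) = 151/40.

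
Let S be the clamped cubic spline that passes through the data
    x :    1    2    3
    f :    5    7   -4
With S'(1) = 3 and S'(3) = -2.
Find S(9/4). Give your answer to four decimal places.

4.3906

Put σ_i = S'' at the i-th knot. Here h = (1, 1) and Δ = (2, -11), so the interior equations h_(i-1)·σ_(i-1) + 2(h_(i-1)+h_i)·σ_i + h_i·σ_(i+1) = 6(Δ_i − Δ_(i-1)) read
  1·σ_0 + 4·σ_1 + 1·σ_2 = 6(Δ_1 - Δ_0) = -78
Clamped end conditions give two more equations: 2h_0·σ_0 + h_0·σ_1 = 6(Δ_0 - S'(1)) = -6 and h_1·σ_1 + 2h_1·σ_2 = 6(S'(3) - Δ_1) = 54.
Solving: σ_0 = 14, σ_1 = -34, σ_2 = 44.
On [2, 3], S(x) = 7 - 7·(x - 2) - 17·(x - 2)² + 13·(x - 2)³.
With (x - 2) = 1/4: S(9/4) = 281/64.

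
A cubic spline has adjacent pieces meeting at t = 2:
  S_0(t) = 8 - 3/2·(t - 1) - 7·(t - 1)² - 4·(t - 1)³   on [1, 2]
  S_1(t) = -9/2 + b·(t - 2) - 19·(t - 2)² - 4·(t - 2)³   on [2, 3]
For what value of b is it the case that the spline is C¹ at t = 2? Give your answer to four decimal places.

S_0'(t) = -3/2 - 14·(t - 1) - 12·(t - 1)², so S_0'(2) = -55/2. On the right, S_1'(2) = b, so b = -55/2.

-27.5000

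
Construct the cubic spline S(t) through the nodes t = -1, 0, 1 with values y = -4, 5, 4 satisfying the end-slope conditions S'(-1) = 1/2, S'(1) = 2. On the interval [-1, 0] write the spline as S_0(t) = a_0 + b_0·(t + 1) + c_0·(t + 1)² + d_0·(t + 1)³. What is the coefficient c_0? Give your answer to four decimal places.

Put σ_i = S'' at the i-th knot. Here h = (1, 1) and Δ = (9, -1), so the interior equations h_(i-1)·σ_(i-1) + 2(h_(i-1)+h_i)·σ_i + h_i·σ_(i+1) = 6(Δ_i − Δ_(i-1)) read
  1·σ_0 + 4·σ_1 + 1·σ_2 = 6(Δ_1 - Δ_0) = -60
Clamped end conditions give two more equations: 2h_0·σ_0 + h_0·σ_1 = 6(Δ_0 - S'(-1)) = 51 and h_1·σ_1 + 2h_1·σ_2 = 6(S'(1) - Δ_1) = 18.
Solving the tridiagonal system: σ_0 = 165/4, σ_1 = -63/2, σ_2 = 99/4.
On [-1, 0], with S_0(t) = a_0 + b_0·(t + 1) + c_0·(t + 1)² + d_0·(t + 1)³: c_0 = σ_0/2 = 165/8, d_0 = (σ_1 - σ_0)/(6h_0) = -97/8, b_0 = Δ_0 - h_0(2σ_0 + σ_1)/6 = 1/2.

20.6250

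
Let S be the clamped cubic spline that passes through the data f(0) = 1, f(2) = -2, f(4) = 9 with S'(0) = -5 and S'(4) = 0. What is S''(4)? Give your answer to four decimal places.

-12.2500

Write σ_i for S''(x_i). With h_i = 2, 2 and divided differences Δ_i = -3/2, 11/2, the continuity of S' gives the tridiagonal system
  2·σ_0 + 8·σ_1 + 2·σ_2 = 6(Δ_1 - Δ_0) = 42
Clamped end conditions give two more equations: 2h_0·σ_0 + h_0·σ_1 = 6(Δ_0 - S'(0)) = 21 and h_1·σ_1 + 2h_1·σ_2 = 6(S'(4) - Δ_1) = -33.
Solving the tridiagonal system: σ_0 = 5/4, σ_1 = 8, σ_2 = -49/4.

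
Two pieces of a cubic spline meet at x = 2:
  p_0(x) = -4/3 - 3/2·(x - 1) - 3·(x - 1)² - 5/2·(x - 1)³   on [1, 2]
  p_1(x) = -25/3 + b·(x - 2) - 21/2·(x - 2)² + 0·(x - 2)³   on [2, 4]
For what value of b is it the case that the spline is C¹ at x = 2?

p_0'(x) = -3/2 - 6·(x - 1) - 15/2·(x - 1)², so p_0'(2) = -15. On the right, p_1'(2) = b, so b = -15.

-15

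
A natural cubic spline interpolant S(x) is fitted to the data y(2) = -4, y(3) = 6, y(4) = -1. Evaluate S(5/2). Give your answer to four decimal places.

2.5938

Put M_i = S'' at the i-th knot. Here h = (1, 1) and Δ = (10, -7), so the interior equations h_(i-1)·M_(i-1) + 2(h_(i-1)+h_i)·M_i + h_i·M_(i+1) = 6(Δ_i − Δ_(i-1)) read
  1·M_0 + 4·M_1 + 1·M_2 = 6(Δ_1 - Δ_0) = -102
Natural end conditions: M_0 = M_2 = 0.
Forward elimination and back-substitution give M_0 = 0, M_1 = -51/2, M_2 = 0.
On [2, 3], S(x) = -4 + 57/4·(x - 2) + 0·(x - 2)² - 17/4·(x - 2)³.
With (x - 2) = 1/2: S(5/2) = 83/32.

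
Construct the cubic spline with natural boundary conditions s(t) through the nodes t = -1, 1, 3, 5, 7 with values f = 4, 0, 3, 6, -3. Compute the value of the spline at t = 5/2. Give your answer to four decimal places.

Let M_i = s''(x_i). Step sizes h_i = 2, 2, 2, 2; slopes of the chords Δ_i = (y_(i+1) - y_i)/h_i = -2, 3/2, 3/2, -9/2.
  2·M_0 + 8·M_1 + 2·M_2 = 6(Δ_1 - Δ_0) = 21
  2·M_1 + 8·M_2 + 2·M_3 = 6(Δ_2 - Δ_1) = 0
  2·M_2 + 8·M_3 + 2·M_4 = 6(Δ_3 - Δ_2) = -36
Natural end conditions: M_0 = M_4 = 0.
Forward elimination and back-substitution give M_0 = 0, M_1 = 279/112, M_2 = 15/28, M_3 = -519/112, M_4 = 0.
On [1, 3], s(t) = 0 - 19/56·(t - 1) + 279/224·(t - 1)² - 73/448·(t - 1)³.
With (t - 1) = 3/2: s(5/2) = 6249/3584.

1.7436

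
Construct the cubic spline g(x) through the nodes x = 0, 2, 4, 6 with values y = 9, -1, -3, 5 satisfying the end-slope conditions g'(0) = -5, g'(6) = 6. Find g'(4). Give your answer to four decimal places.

1.6667

With M_i denoting the second derivative at x_i, h_i = 2, 2, 2, and Δ_i = (y_(i+1) − y_i)/h_i = -5, -1, 4:
  2·M_0 + 8·M_1 + 2·M_2 = 6(Δ_1 - Δ_0) = 24
  2·M_1 + 8·M_2 + 2·M_3 = 6(Δ_2 - Δ_1) = 30
Clamped end conditions give two more equations: 2h_0·M_0 + h_0·M_1 = 6(Δ_0 - g'(0)) = 0 and h_2·M_2 + 2h_2·M_3 = 6(g'(6) - Δ_2) = 12.
Solving: M_0 = -4/3, M_1 = 8/3, M_2 = 8/3, M_3 = 5/3.
On [4, 6], g'(x) = b_2 + 2c_2·(x - 4) + 3d_2·(x - 4)² with b_2 = Δ_2 - h_2(2M_2 + M_3)/6 = 5/3, c_2 = M_2/2 = 4/3, d_2 = (M_3 - M_2)/(6h_2) = -1/12. So g'(4) = 5/3.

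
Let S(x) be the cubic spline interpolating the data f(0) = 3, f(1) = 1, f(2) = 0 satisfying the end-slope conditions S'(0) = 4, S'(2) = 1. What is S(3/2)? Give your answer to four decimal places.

Let M_i = S''(x_i). Step sizes h_i = 1, 1; slopes of the chords Δ_i = (y_(i+1) - y_i)/h_i = -2, -1.
  1·M_0 + 4·M_1 + 1·M_2 = 6(Δ_1 - Δ_0) = 6
Clamped end conditions give two more equations: 2h_0·M_0 + h_0·M_1 = 6(Δ_0 - S'(0)) = -36 and h_1·M_1 + 2h_1·M_2 = 6(S'(2) - Δ_1) = 12.
Solving the tridiagonal system: M_0 = -21, M_1 = 6, M_2 = 3.
On [1, 2], S(x) = 1 - 7/2·(x - 1) + 3·(x - 1)² - 1/2·(x - 1)³.
With (x - 1) = 1/2: S(3/2) = -1/16.

-0.0625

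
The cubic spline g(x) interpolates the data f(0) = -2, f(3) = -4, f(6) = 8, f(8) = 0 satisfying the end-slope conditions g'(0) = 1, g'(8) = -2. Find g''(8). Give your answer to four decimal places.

6.8947

Write M_i for g''(x_i). With h_i = 3, 3, 2 and divided differences Δ_i = -2/3, 4, -4, the continuity of g' gives the tridiagonal system
  3·M_0 + 12·M_1 + 3·M_2 = 6(Δ_1 - Δ_0) = 28
  3·M_1 + 10·M_2 + 2·M_3 = 6(Δ_2 - Δ_1) = -48
Clamped end conditions give two more equations: 2h_0·M_0 + h_0·M_1 = 6(Δ_0 - g'(0)) = -10 and h_2·M_2 + 2h_2·M_3 = 6(g'(8) - Δ_2) = 12.
Solving the tridiagonal system: M_0 = -248/57, M_1 = 102/19, M_2 = -148/19, M_3 = 131/19.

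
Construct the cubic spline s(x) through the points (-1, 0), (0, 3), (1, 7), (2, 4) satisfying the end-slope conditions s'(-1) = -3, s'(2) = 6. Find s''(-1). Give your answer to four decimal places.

Write M_i for s''(x_i). With h_i = 1, 1, 1 and divided differences Δ_i = 3, 4, -3, the continuity of s' gives the tridiagonal system
  1·M_0 + 4·M_1 + 1·M_2 = 6(Δ_1 - Δ_0) = 6
  1·M_1 + 4·M_2 + 1·M_3 = 6(Δ_2 - Δ_1) = -42
Clamped end conditions give two more equations: 2h_0·M_0 + h_0·M_1 = 6(Δ_0 - s'(-1)) = 36 and h_2·M_2 + 2h_2·M_3 = 6(s'(2) - Δ_2) = 54.
Solving the tridiagonal system: M_0 = 84/5, M_1 = 12/5, M_2 = -102/5, M_3 = 186/5.

16.8000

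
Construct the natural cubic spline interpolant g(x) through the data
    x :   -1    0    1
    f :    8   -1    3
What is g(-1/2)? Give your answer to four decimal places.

Write M_i for g''(x_i). With h_i = 1, 1 and divided differences Δ_i = -9, 4, the continuity of g' gives the tridiagonal system
  1·M_0 + 4·M_1 + 1·M_2 = 6(Δ_1 - Δ_0) = 78
Natural end conditions: M_0 = M_2 = 0.
Hence M_0 = 0, M_1 = 39/2, M_2 = 0.
On [-1, 0], g(x) = 8 - 49/4·(x + 1) + 0·(x + 1)² + 13/4·(x + 1)³.
With (x + 1) = 1/2: g(-1/2) = 73/32.

2.2813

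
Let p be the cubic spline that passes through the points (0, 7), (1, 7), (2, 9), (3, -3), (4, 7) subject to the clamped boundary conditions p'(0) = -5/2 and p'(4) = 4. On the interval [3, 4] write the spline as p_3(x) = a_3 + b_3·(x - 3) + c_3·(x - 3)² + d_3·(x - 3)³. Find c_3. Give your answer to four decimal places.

26.7679

With m_i denoting the second derivative at x_i, h_i = 1, 1, 1, 1, and Δ_i = (y_(i+1) − y_i)/h_i = 0, 2, -12, 10:
  1·m_0 + 4·m_1 + 1·m_2 = 6(Δ_1 - Δ_0) = 12
  1·m_1 + 4·m_2 + 1·m_3 = 6(Δ_2 - Δ_1) = -84
  1·m_2 + 4·m_3 + 1·m_4 = 6(Δ_3 - Δ_2) = 132
Clamped end conditions give two more equations: 2h_0·m_0 + h_0·m_1 = 6(Δ_0 - p'(0)) = 15 and h_3·m_3 + 2h_3·m_4 = 6(p'(4) - Δ_3) = -36.
Hence m_0 = 85/56, m_1 = 335/28, m_2 = -299/8, m_3 = 1499/28, m_4 = -2507/56.
On [3, 4], with p_3(x) = a_3 + b_3·(x - 3) + c_3·(x - 3)² + d_3·(x - 3)³: c_3 = m_3/2 = 1499/56, d_3 = (m_4 - m_3)/(6h_3) = -1835/112, b_3 = Δ_3 - h_3(2m_3 + m_4)/6 = -43/112.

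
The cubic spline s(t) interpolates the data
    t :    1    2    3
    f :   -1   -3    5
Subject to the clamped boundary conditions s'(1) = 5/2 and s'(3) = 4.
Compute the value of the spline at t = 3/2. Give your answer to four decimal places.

Write σ_i for s''(x_i). With h_i = 1, 1 and divided differences Δ_i = -2, 8, the continuity of s' gives the tridiagonal system
  1·σ_0 + 4·σ_1 + 1·σ_2 = 6(Δ_1 - Δ_0) = 60
Clamped end conditions give two more equations: 2h_0·σ_0 + h_0·σ_1 = 6(Δ_0 - s'(1)) = -27 and h_1·σ_1 + 2h_1·σ_2 = 6(s'(3) - Δ_1) = -24.
Hence σ_0 = -111/4, σ_1 = 57/2, σ_2 = -105/4.
On [1, 2], s(t) = -1 + 5/2·(t - 1) - 111/8·(t - 1)² + 75/8·(t - 1)³.
With (t - 1) = 1/2: s(3/2) = -131/64.

-2.0469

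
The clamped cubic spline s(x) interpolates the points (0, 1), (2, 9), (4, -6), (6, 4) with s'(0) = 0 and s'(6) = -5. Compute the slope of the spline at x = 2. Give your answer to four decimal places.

-2.6333

With M_i denoting the second derivative at x_i, h_i = 2, 2, 2, and Δ_i = (y_(i+1) − y_i)/h_i = 4, -15/2, 5:
  2·M_0 + 8·M_1 + 2·M_2 = 6(Δ_1 - Δ_0) = -69
  2·M_1 + 8·M_2 + 2·M_3 = 6(Δ_2 - Δ_1) = 75
Clamped end conditions give two more equations: 2h_0·M_0 + h_0·M_1 = 6(Δ_0 - s'(0)) = 24 and h_2·M_2 + 2h_2·M_3 = 6(s'(6) - Δ_2) = -60.
Hence M_0 = 439/30, M_1 = -259/15, M_2 = 299/15, M_3 = -749/30.
On [2, 4], s'(x) = b_1 + 2c_1·(x - 2) + 3d_1·(x - 2)² with b_1 = Δ_1 - h_1(2M_1 + M_2)/6 = -79/30, c_1 = M_1/2 = -259/30, d_1 = (M_2 - M_1)/(6h_1) = 31/10. So s'(2) = -79/30.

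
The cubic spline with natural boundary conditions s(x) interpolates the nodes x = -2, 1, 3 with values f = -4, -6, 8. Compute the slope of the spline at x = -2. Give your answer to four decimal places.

-2.9667

Put m_i = s'' at the i-th knot. Here h = (3, 2) and Δ = (-2/3, 7), so the interior equations h_(i-1)·m_(i-1) + 2(h_(i-1)+h_i)·m_i + h_i·m_(i+1) = 6(Δ_i − Δ_(i-1)) read
  3·m_0 + 10·m_1 + 2·m_2 = 6(Δ_1 - Δ_0) = 46
Natural end conditions: m_0 = m_2 = 0.
Hence m_0 = 0, m_1 = 23/5, m_2 = 0.
On [-2, 1], s'(x) = b_0 + 2c_0·(x + 2) + 3d_0·(x + 2)² with b_0 = Δ_0 - h_0(2m_0 + m_1)/6 = -89/30, c_0 = m_0/2 = 0, d_0 = (m_1 - m_0)/(6h_0) = 23/90. So s'(-2) = -89/30.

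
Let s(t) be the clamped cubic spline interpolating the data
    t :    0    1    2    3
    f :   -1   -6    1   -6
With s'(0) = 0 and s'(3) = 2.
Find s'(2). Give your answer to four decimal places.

-0.9333

Let σ_i = s''(x_i). Step sizes h_i = 1, 1, 1; slopes of the chords Δ_i = (y_(i+1) - y_i)/h_i = -5, 7, -7.
  1·σ_0 + 4·σ_1 + 1·σ_2 = 6(Δ_1 - Δ_0) = 72
  1·σ_1 + 4·σ_2 + 1·σ_3 = 6(Δ_2 - Δ_1) = -84
Clamped end conditions give two more equations: 2h_0·σ_0 + h_0·σ_1 = 6(Δ_0 - s'(0)) = -30 and h_2·σ_2 + 2h_2·σ_3 = 6(s'(3) - Δ_2) = 54.
Solving the tridiagonal system: σ_0 = -502/15, σ_1 = 554/15, σ_2 = -634/15, σ_3 = 722/15.
On [2, 3], s'(t) = b_2 + 2c_2·(t - 2) + 3d_2·(t - 2)² with b_2 = Δ_2 - h_2(2σ_2 + σ_3)/6 = -14/15, c_2 = σ_2/2 = -317/15, d_2 = (σ_3 - σ_2)/(6h_2) = 226/15. So s'(2) = -14/15.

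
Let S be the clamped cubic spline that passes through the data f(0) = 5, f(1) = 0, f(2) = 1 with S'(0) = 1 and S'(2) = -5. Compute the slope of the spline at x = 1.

-2

Put σ_i = S'' at the i-th knot. Here h = (1, 1) and Δ = (-5, 1), so the interior equations h_(i-1)·σ_(i-1) + 2(h_(i-1)+h_i)·σ_i + h_i·σ_(i+1) = 6(Δ_i − Δ_(i-1)) read
  1·σ_0 + 4·σ_1 + 1·σ_2 = 6(Δ_1 - Δ_0) = 36
Clamped end conditions give two more equations: 2h_0·σ_0 + h_0·σ_1 = 6(Δ_0 - S'(0)) = -36 and h_1·σ_1 + 2h_1·σ_2 = 6(S'(2) - Δ_1) = -36.
Forward elimination and back-substitution give σ_0 = -30, σ_1 = 24, σ_2 = -30.
On [1, 2], S'(x) = b_1 + 2c_1·(x - 1) + 3d_1·(x - 1)² with b_1 = Δ_1 - h_1(2σ_1 + σ_2)/6 = -2, c_1 = σ_1/2 = 12, d_1 = (σ_2 - σ_1)/(6h_1) = -9. So S'(1) = -2.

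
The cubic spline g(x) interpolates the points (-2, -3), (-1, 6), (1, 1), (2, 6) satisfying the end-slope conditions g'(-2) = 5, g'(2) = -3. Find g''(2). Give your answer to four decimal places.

-34.3143

Put M_i = g'' at the i-th knot. Here h = (1, 2, 1) and Δ = (9, -5/2, 5), so the interior equations h_(i-1)·M_(i-1) + 2(h_(i-1)+h_i)·M_i + h_i·M_(i+1) = 6(Δ_i − Δ_(i-1)) read
  1·M_0 + 6·M_1 + 2·M_2 = 6(Δ_1 - Δ_0) = -69
  2·M_1 + 6·M_2 + 1·M_3 = 6(Δ_2 - Δ_1) = 45
Clamped end conditions give two more equations: 2h_0·M_0 + h_0·M_1 = 6(Δ_0 - g'(-2)) = 24 and h_2·M_2 + 2h_2·M_3 = 6(g'(2) - Δ_2) = -48.
Hence M_0 = 809/35, M_1 = -778/35, M_2 = 722/35, M_3 = -1201/35.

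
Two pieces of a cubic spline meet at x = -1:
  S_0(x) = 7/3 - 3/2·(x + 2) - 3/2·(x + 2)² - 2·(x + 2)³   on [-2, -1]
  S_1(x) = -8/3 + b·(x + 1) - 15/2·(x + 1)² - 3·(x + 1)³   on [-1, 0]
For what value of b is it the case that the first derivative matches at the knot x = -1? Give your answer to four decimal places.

-10.5000

S_0'(x) = -3/2 - 3·(x + 2) - 6·(x + 2)², so S_0'(-1) = -21/2. On the right, S_1'(-1) = b, so b = -21/2.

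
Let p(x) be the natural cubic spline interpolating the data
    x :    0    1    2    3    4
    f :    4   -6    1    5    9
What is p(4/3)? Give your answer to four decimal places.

-4.8188

Put M_i = p'' at the i-th knot. Here h = (1, 1, 1, 1) and Δ = (-10, 7, 4, 4), so the interior equations h_(i-1)·M_(i-1) + 2(h_(i-1)+h_i)·M_i + h_i·M_(i+1) = 6(Δ_i − Δ_(i-1)) read
  1·M_0 + 4·M_1 + 1·M_2 = 6(Δ_1 - Δ_0) = 102
  1·M_1 + 4·M_2 + 1·M_3 = 6(Δ_2 - Δ_1) = -18
  1·M_2 + 4·M_3 + 1·M_4 = 6(Δ_3 - Δ_2) = 0
Natural end conditions: M_0 = M_4 = 0.
Hence M_0 = 0, M_1 = 801/28, M_2 = -87/7, M_3 = 87/28, M_4 = 0.
On [1, 2], p(x) = -6 - 13/28·(x - 1) + 801/56·(x - 1)² - 383/56·(x - 1)³.
With (x - 1) = 1/3: p(4/3) = -3643/756.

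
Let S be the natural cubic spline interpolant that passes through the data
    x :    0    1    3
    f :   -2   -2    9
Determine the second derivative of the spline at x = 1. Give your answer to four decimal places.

5.5000

Let m_i = S''(x_i). Step sizes h_i = 1, 2; slopes of the chords Δ_i = (y_(i+1) - y_i)/h_i = 0, 11/2.
  1·m_0 + 6·m_1 + 2·m_2 = 6(Δ_1 - Δ_0) = 33
Natural end conditions: m_0 = m_2 = 0.
Forward elimination and back-substitution give m_0 = 0, m_1 = 11/2, m_2 = 0.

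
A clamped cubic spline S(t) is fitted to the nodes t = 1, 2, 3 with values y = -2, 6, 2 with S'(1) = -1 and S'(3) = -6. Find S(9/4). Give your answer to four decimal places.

With M_i denoting the second derivative at x_i, h_i = 1, 1, and Δ_i = (y_(i+1) − y_i)/h_i = 8, -4:
  1·M_0 + 4·M_1 + 1·M_2 = 6(Δ_1 - Δ_0) = -72
Clamped end conditions give two more equations: 2h_0·M_0 + h_0·M_1 = 6(Δ_0 - S'(1)) = 54 and h_1·M_1 + 2h_1·M_2 = 6(S'(3) - Δ_1) = -12.
Solving: M_0 = 85/2, M_1 = -31, M_2 = 19/2.
On [2, 3], S(t) = 6 + 19/4·(t - 2) - 31/2·(t - 2)² + 27/4·(t - 2)³.
With (t - 2) = 1/4: S(9/4) = 1619/256.

6.3242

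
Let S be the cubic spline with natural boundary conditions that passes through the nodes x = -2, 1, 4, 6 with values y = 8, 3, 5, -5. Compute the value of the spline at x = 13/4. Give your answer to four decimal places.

5.7289

With M_i denoting the second derivative at x_i, h_i = 3, 3, 2, and Δ_i = (y_(i+1) − y_i)/h_i = -5/3, 2/3, -5:
  3·M_0 + 12·M_1 + 3·M_2 = 6(Δ_1 - Δ_0) = 14
  3·M_1 + 10·M_2 + 2·M_3 = 6(Δ_2 - Δ_1) = -34
Natural end conditions: M_0 = M_3 = 0.
Forward elimination and back-substitution give M_0 = 0, M_1 = 242/111, M_2 = -150/37, M_3 = 0.
On [1, 4], S(x) = 3 + 19/37·(x - 1) + 121/111·(x - 1)² - 346/999·(x - 1)³.
With (x - 1) = 9/4: S(13/4) = 6783/1184.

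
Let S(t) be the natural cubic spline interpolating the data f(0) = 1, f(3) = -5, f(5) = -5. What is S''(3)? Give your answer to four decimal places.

1.2000

Put m_i = S'' at the i-th knot. Here h = (3, 2) and Δ = (-2, 0), so the interior equations h_(i-1)·m_(i-1) + 2(h_(i-1)+h_i)·m_i + h_i·m_(i+1) = 6(Δ_i − Δ_(i-1)) read
  3·m_0 + 10·m_1 + 2·m_2 = 6(Δ_1 - Δ_0) = 12
Natural end conditions: m_0 = m_2 = 0.
Solving the tridiagonal system: m_0 = 0, m_1 = 6/5, m_2 = 0.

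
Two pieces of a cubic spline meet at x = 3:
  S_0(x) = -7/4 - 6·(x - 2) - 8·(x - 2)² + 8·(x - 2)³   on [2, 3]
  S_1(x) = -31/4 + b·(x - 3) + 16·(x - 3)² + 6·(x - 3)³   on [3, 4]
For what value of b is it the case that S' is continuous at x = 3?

2

S_0'(x) = -6 - 16·(x - 2) + 24·(x - 2)², so S_0'(3) = 2. On the right, S_1'(3) = b, so b = 2.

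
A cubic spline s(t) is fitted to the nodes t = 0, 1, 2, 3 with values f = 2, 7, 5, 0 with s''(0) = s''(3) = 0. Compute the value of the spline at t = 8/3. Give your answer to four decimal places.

1.7654

Write M_i for s''(x_i). With h_i = 1, 1, 1 and divided differences Δ_i = 5, -2, -5, the continuity of s' gives the tridiagonal system
  1·M_0 + 4·M_1 + 1·M_2 = 6(Δ_1 - Δ_0) = -42
  1·M_1 + 4·M_2 + 1·M_3 = 6(Δ_2 - Δ_1) = -18
Natural end conditions: M_0 = M_3 = 0.
Hence M_0 = 0, M_1 = -10, M_2 = -2, M_3 = 0.
On [2, 3], s(t) = 5 - 13/3·(t - 2) - 1·(t - 2)² + 1/3·(t - 2)³.
With (t - 2) = 2/3: s(8/3) = 143/81.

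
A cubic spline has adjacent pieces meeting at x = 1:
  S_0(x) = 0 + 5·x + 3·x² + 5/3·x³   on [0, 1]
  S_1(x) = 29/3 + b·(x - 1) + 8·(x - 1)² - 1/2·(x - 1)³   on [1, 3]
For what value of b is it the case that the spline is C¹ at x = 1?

16

S_0'(x) = 5 + 6·x + 5·x², so S_0'(1) = 16. On the right, S_1'(1) = b, so b = 16.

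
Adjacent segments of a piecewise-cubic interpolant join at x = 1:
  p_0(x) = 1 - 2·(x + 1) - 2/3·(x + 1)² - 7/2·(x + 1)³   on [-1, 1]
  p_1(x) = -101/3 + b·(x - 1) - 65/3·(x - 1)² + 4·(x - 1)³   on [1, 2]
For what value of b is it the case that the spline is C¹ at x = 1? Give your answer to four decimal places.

p_0'(x) = -2 - 4/3·(x + 1) - 21/2·(x + 1)², so p_0'(1) = -140/3. On the right, p_1'(1) = b, so b = -140/3.

-46.6667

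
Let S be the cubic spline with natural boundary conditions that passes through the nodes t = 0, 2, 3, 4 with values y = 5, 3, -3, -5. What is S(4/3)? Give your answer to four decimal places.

With M_i denoting the second derivative at x_i, h_i = 2, 1, 1, and Δ_i = (y_(i+1) − y_i)/h_i = -1, -6, -2:
  2·M_0 + 6·M_1 + 1·M_2 = 6(Δ_1 - Δ_0) = -30
  1·M_1 + 4·M_2 + 1·M_3 = 6(Δ_2 - Δ_1) = 24
Natural end conditions: M_0 = M_3 = 0.
Solving: M_0 = 0, M_1 = -144/23, M_2 = 174/23, M_3 = 0.
On [0, 2], S(t) = 5 + 25/23·t + 0·t² - 12/23·t³.
With t = 4/3: S(4/3) = 1079/207.

5.2126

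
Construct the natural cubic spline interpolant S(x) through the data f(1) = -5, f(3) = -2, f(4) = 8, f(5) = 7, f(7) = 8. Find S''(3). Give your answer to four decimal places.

Let M_i = S''(x_i). Step sizes h_i = 2, 1, 1, 2; slopes of the chords Δ_i = (y_(i+1) - y_i)/h_i = 3/2, 10, -1, 1/2.
  2·M_0 + 6·M_1 + 1·M_2 = 6(Δ_1 - Δ_0) = 51
  1·M_1 + 4·M_2 + 1·M_3 = 6(Δ_2 - Δ_1) = -66
  1·M_2 + 6·M_3 + 2·M_4 = 6(Δ_3 - Δ_2) = 9
Natural end conditions: M_0 = M_4 = 0.
Forward elimination and back-substitution give M_0 = 0, M_1 = 263/22, M_2 = -228/11, M_3 = 109/22, M_4 = 0.

11.9545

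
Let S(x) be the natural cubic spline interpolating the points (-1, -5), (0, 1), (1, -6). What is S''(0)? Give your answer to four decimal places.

Write σ_i for S''(x_i). With h_i = 1, 1 and divided differences Δ_i = 6, -7, the continuity of S' gives the tridiagonal system
  1·σ_0 + 4·σ_1 + 1·σ_2 = 6(Δ_1 - Δ_0) = -78
Natural end conditions: σ_0 = σ_2 = 0.
Solving the tridiagonal system: σ_0 = 0, σ_1 = -39/2, σ_2 = 0.

-19.5000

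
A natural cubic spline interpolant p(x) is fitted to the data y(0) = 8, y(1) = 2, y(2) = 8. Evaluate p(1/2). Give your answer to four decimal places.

With m_i denoting the second derivative at x_i, h_i = 1, 1, and Δ_i = (y_(i+1) − y_i)/h_i = -6, 6:
  1·m_0 + 4·m_1 + 1·m_2 = 6(Δ_1 - Δ_0) = 72
Natural end conditions: m_0 = m_2 = 0.
Hence m_0 = 0, m_1 = 18, m_2 = 0.
On [0, 1], p(x) = 8 - 9·x + 0·x² + 3·x³.
With x = 1/2: p(1/2) = 31/8.

3.8750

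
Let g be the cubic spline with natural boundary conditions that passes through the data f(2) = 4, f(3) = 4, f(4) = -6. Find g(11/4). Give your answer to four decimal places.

4.8203

Write σ_i for g''(x_i). With h_i = 1, 1 and divided differences Δ_i = 0, -10, the continuity of g' gives the tridiagonal system
  1·σ_0 + 4·σ_1 + 1·σ_2 = 6(Δ_1 - Δ_0) = -60
Natural end conditions: σ_0 = σ_2 = 0.
Forward elimination and back-substitution give σ_0 = 0, σ_1 = -15, σ_2 = 0.
On [2, 3], g(t) = 4 + 5/2·(t - 2) + 0·(t - 2)² - 5/2·(t - 2)³.
With (t - 2) = 3/4: g(11/4) = 617/128.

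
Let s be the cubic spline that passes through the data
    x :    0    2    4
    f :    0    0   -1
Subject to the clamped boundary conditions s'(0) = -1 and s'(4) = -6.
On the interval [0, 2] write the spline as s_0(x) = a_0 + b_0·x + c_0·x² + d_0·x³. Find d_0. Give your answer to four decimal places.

0.0938

Put M_i = s'' at the i-th knot. Here h = (2, 2) and Δ = (0, -1/2), so the interior equations h_(i-1)·M_(i-1) + 2(h_(i-1)+h_i)·M_i + h_i·M_(i+1) = 6(Δ_i − Δ_(i-1)) read
  2·M_0 + 8·M_1 + 2·M_2 = 6(Δ_1 - Δ_0) = -3
Clamped end conditions give two more equations: 2h_0·M_0 + h_0·M_1 = 6(Δ_0 - s'(0)) = 6 and h_1·M_1 + 2h_1·M_2 = 6(s'(4) - Δ_1) = -33.
Solving the tridiagonal system: M_0 = 5/8, M_1 = 7/4, M_2 = -73/8.
On [0, 2], with s_0(x) = a_0 + b_0·x + c_0·x² + d_0·x³: c_0 = M_0/2 = 5/16, d_0 = (M_1 - M_0)/(6h_0) = 3/32, b_0 = Δ_0 - h_0(2M_0 + M_1)/6 = -1.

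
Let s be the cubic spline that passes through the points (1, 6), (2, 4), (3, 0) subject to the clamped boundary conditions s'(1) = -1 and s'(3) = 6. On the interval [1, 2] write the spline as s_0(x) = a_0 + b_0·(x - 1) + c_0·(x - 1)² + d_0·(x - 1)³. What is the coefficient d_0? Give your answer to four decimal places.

Let M_i = s''(x_i). Step sizes h_i = 1, 1; slopes of the chords Δ_i = (y_(i+1) - y_i)/h_i = -2, -4.
  1·M_0 + 4·M_1 + 1·M_2 = 6(Δ_1 - Δ_0) = -12
Clamped end conditions give two more equations: 2h_0·M_0 + h_0·M_1 = 6(Δ_0 - s'(1)) = -6 and h_1·M_1 + 2h_1·M_2 = 6(s'(3) - Δ_1) = 60.
Solving the tridiagonal system: M_0 = 7/2, M_1 = -13, M_2 = 73/2.
On [1, 2], with s_0(x) = a_0 + b_0·(x - 1) + c_0·(x - 1)² + d_0·(x - 1)³: c_0 = M_0/2 = 7/4, d_0 = (M_1 - M_0)/(6h_0) = -11/4, b_0 = Δ_0 - h_0(2M_0 + M_1)/6 = -1.

-2.7500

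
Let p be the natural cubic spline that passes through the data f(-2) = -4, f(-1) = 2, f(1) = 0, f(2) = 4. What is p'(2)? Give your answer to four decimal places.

Put m_i = p'' at the i-th knot. Here h = (1, 2, 1) and Δ = (6, -1, 4), so the interior equations h_(i-1)·m_(i-1) + 2(h_(i-1)+h_i)·m_i + h_i·m_(i+1) = 6(Δ_i − Δ_(i-1)) read
  1·m_0 + 6·m_1 + 2·m_2 = 6(Δ_1 - Δ_0) = -42
  2·m_1 + 6·m_2 + 1·m_3 = 6(Δ_2 - Δ_1) = 30
Natural end conditions: m_0 = m_3 = 0.
Hence m_0 = 0, m_1 = -39/4, m_2 = 33/4, m_3 = 0.
On [1, 2], p'(t) = b_2 + 2c_2·(t - 1) + 3d_2·(t - 1)² with b_2 = Δ_2 - h_2(2m_2 + m_3)/6 = 5/4, c_2 = m_2/2 = 33/8, d_2 = (m_3 - m_2)/(6h_2) = -11/8. So p'(2) = 43/8.

5.3750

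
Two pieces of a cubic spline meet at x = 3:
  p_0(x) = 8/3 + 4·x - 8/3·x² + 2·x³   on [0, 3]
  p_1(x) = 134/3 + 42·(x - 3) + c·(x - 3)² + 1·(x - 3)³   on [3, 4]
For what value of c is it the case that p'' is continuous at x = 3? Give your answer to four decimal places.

15.3333

p_0''(x) = -16/3 + 12·x, so p_0''(3) = 92/3. On the right, p_1''(3) = 2c, so c = 46/3.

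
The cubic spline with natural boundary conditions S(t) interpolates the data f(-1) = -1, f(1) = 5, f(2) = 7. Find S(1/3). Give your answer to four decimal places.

Put σ_i = S'' at the i-th knot. Here h = (2, 1) and Δ = (3, 2), so the interior equations h_(i-1)·σ_(i-1) + 2(h_(i-1)+h_i)·σ_i + h_i·σ_(i+1) = 6(Δ_i − Δ_(i-1)) read
  2·σ_0 + 6·σ_1 + 1·σ_2 = 6(Δ_1 - Δ_0) = -6
Natural end conditions: σ_0 = σ_2 = 0.
Forward elimination and back-substitution give σ_0 = 0, σ_1 = -1, σ_2 = 0.
On [-1, 1], S(t) = -1 + 10/3·(t + 1) + 0·(t + 1)² - 1/12·(t + 1)³.
With (t + 1) = 4/3: S(1/3) = 263/81.

3.2469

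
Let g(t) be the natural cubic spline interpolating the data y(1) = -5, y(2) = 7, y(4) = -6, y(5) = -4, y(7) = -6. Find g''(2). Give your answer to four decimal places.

Put M_i = g'' at the i-th knot. Here h = (1, 2, 1, 2) and Δ = (12, -13/2, 2, -1), so the interior equations h_(i-1)·M_(i-1) + 2(h_(i-1)+h_i)·M_i + h_i·M_(i+1) = 6(Δ_i − Δ_(i-1)) read
  1·M_0 + 6·M_1 + 2·M_2 = 6(Δ_1 - Δ_0) = -111
  2·M_1 + 6·M_2 + 1·M_3 = 6(Δ_2 - Δ_1) = 51
  1·M_2 + 6·M_3 + 2·M_4 = 6(Δ_3 - Δ_2) = -18
Natural end conditions: M_0 = M_4 = 0.
Solving: M_0 = 0, M_1 = -1511/62, M_2 = 546/31, M_3 = -184/31, M_4 = 0.

-24.3710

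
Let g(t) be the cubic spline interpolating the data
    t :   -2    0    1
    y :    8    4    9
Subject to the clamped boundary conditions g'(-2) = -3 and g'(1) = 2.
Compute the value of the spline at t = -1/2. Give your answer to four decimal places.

Write M_i for g''(x_i). With h_i = 2, 1 and divided differences Δ_i = -2, 5, the continuity of g' gives the tridiagonal system
  2·M_0 + 6·M_1 + 1·M_2 = 6(Δ_1 - Δ_0) = 42
Clamped end conditions give two more equations: 2h_0·M_0 + h_0·M_1 = 6(Δ_0 - g'(-2)) = 6 and h_1·M_1 + 2h_1·M_2 = 6(g'(1) - Δ_1) = -18.
Solving: M_0 = -23/6, M_1 = 32/3, M_2 = -43/3.
On [-2, 0], g(t) = 8 - 3·(t + 2) - 23/12·(t + 2)² + 29/24·(t + 2)³.
With (t + 2) = 3/2: g(-1/2) = 209/64.

3.2656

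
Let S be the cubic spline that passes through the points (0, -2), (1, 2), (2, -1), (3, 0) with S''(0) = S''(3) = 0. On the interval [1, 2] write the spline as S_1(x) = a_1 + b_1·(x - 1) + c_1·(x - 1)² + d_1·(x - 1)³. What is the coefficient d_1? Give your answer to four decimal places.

Put m_i = S'' at the i-th knot. Here h = (1, 1, 1) and Δ = (4, -3, 1), so the interior equations h_(i-1)·m_(i-1) + 2(h_(i-1)+h_i)·m_i + h_i·m_(i+1) = 6(Δ_i − Δ_(i-1)) read
  1·m_0 + 4·m_1 + 1·m_2 = 6(Δ_1 - Δ_0) = -42
  1·m_1 + 4·m_2 + 1·m_3 = 6(Δ_2 - Δ_1) = 24
Natural end conditions: m_0 = m_3 = 0.
Solving the tridiagonal system: m_0 = 0, m_1 = -64/5, m_2 = 46/5, m_3 = 0.
On [1, 2], with S_1(x) = a_1 + b_1·(x - 1) + c_1·(x - 1)² + d_1·(x - 1)³: c_1 = m_1/2 = -32/5, d_1 = (m_2 - m_1)/(6h_1) = 11/3, b_1 = Δ_1 - h_1(2m_1 + m_2)/6 = -4/15.

3.6667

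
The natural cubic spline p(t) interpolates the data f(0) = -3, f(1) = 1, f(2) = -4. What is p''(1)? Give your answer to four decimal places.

Write M_i for p''(x_i). With h_i = 1, 1 and divided differences Δ_i = 4, -5, the continuity of p' gives the tridiagonal system
  1·M_0 + 4·M_1 + 1·M_2 = 6(Δ_1 - Δ_0) = -54
Natural end conditions: M_0 = M_2 = 0.
Solving: M_0 = 0, M_1 = -27/2, M_2 = 0.

-13.5000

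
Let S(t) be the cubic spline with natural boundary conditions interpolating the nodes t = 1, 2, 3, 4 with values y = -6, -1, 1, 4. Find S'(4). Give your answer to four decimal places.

3.4667

Let σ_i = S''(x_i). Step sizes h_i = 1, 1, 1; slopes of the chords Δ_i = (y_(i+1) - y_i)/h_i = 5, 2, 3.
  1·σ_0 + 4·σ_1 + 1·σ_2 = 6(Δ_1 - Δ_0) = -18
  1·σ_1 + 4·σ_2 + 1·σ_3 = 6(Δ_2 - Δ_1) = 6
Natural end conditions: σ_0 = σ_3 = 0.
Solving the tridiagonal system: σ_0 = 0, σ_1 = -26/5, σ_2 = 14/5, σ_3 = 0.
On [3, 4], S'(t) = b_2 + 2c_2·(t - 3) + 3d_2·(t - 3)² with b_2 = Δ_2 - h_2(2σ_2 + σ_3)/6 = 31/15, c_2 = σ_2/2 = 7/5, d_2 = (σ_3 - σ_2)/(6h_2) = -7/15. So S'(4) = 52/15.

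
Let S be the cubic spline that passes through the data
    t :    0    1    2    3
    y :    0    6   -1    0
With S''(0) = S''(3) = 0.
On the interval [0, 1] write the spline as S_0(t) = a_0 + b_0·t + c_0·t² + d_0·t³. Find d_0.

-4

Put σ_i = S'' at the i-th knot. Here h = (1, 1, 1) and Δ = (6, -7, 1), so the interior equations h_(i-1)·σ_(i-1) + 2(h_(i-1)+h_i)·σ_i + h_i·σ_(i+1) = 6(Δ_i − Δ_(i-1)) read
  1·σ_0 + 4·σ_1 + 1·σ_2 = 6(Δ_1 - Δ_0) = -78
  1·σ_1 + 4·σ_2 + 1·σ_3 = 6(Δ_2 - Δ_1) = 48
Natural end conditions: σ_0 = σ_3 = 0.
Hence σ_0 = 0, σ_1 = -24, σ_2 = 18, σ_3 = 0.
On [0, 1], with S_0(t) = a_0 + b_0·t + c_0·t² + d_0·t³: c_0 = σ_0/2 = 0, d_0 = (σ_1 - σ_0)/(6h_0) = -4, b_0 = Δ_0 - h_0(2σ_0 + σ_1)/6 = 10.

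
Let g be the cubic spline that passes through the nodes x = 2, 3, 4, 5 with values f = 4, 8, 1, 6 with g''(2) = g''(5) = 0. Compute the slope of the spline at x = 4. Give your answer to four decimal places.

-2.8667

Write m_i for g''(x_i). With h_i = 1, 1, 1 and divided differences Δ_i = 4, -7, 5, the continuity of g' gives the tridiagonal system
  1·m_0 + 4·m_1 + 1·m_2 = 6(Δ_1 - Δ_0) = -66
  1·m_1 + 4·m_2 + 1·m_3 = 6(Δ_2 - Δ_1) = 72
Natural end conditions: m_0 = m_3 = 0.
Solving the tridiagonal system: m_0 = 0, m_1 = -112/5, m_2 = 118/5, m_3 = 0.
On [4, 5], g'(x) = b_2 + 2c_2·(x - 4) + 3d_2·(x - 4)² with b_2 = Δ_2 - h_2(2m_2 + m_3)/6 = -43/15, c_2 = m_2/2 = 59/5, d_2 = (m_3 - m_2)/(6h_2) = -59/15. So g'(4) = -43/15.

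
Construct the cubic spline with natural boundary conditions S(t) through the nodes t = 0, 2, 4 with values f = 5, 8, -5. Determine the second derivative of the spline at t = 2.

-6

Put M_i = S'' at the i-th knot. Here h = (2, 2) and Δ = (3/2, -13/2), so the interior equations h_(i-1)·M_(i-1) + 2(h_(i-1)+h_i)·M_i + h_i·M_(i+1) = 6(Δ_i − Δ_(i-1)) read
  2·M_0 + 8·M_1 + 2·M_2 = 6(Δ_1 - Δ_0) = -48
Natural end conditions: M_0 = M_2 = 0.
Solving the tridiagonal system: M_0 = 0, M_1 = -6, M_2 = 0.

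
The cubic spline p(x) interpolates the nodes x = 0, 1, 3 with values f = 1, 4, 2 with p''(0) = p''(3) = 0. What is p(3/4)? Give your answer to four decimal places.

3.4688

Put σ_i = p'' at the i-th knot. Here h = (1, 2) and Δ = (3, -1), so the interior equations h_(i-1)·σ_(i-1) + 2(h_(i-1)+h_i)·σ_i + h_i·σ_(i+1) = 6(Δ_i − Δ_(i-1)) read
  1·σ_0 + 6·σ_1 + 2·σ_2 = 6(Δ_1 - Δ_0) = -24
Natural end conditions: σ_0 = σ_2 = 0.
Solving: σ_0 = 0, σ_1 = -4, σ_2 = 0.
On [0, 1], p(x) = 1 + 11/3·x + 0·x² - 2/3·x³.
With x = 3/4: p(3/4) = 111/32.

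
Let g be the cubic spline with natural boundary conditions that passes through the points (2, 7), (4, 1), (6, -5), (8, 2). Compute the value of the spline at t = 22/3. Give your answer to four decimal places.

-1.3605

With M_i denoting the second derivative at x_i, h_i = 2, 2, 2, and Δ_i = (y_(i+1) − y_i)/h_i = -3, -3, 7/2:
  2·M_0 + 8·M_1 + 2·M_2 = 6(Δ_1 - Δ_0) = 0
  2·M_1 + 8·M_2 + 2·M_3 = 6(Δ_2 - Δ_1) = 39
Natural end conditions: M_0 = M_3 = 0.
Solving the tridiagonal system: M_0 = 0, M_1 = -13/10, M_2 = 26/5, M_3 = 0.
On [6, 8], g(t) = -5 + 1/30·(t - 6) + 13/5·(t - 6)² - 13/30·(t - 6)³.
With (t - 6) = 4/3: g(22/3) = -551/405.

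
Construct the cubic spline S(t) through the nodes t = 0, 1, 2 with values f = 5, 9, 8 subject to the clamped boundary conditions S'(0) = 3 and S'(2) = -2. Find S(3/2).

Let m_i = S''(x_i). Step sizes h_i = 1, 1; slopes of the chords Δ_i = (y_(i+1) - y_i)/h_i = 4, -1.
  1·m_0 + 4·m_1 + 1·m_2 = 6(Δ_1 - Δ_0) = -30
Clamped end conditions give two more equations: 2h_0·m_0 + h_0·m_1 = 6(Δ_0 - S'(0)) = 6 and h_1·m_1 + 2h_1·m_2 = 6(S'(2) - Δ_1) = -6.
Solving the tridiagonal system: m_0 = 8, m_1 = -10, m_2 = 2.
On [1, 2], S(t) = 9 + 2·(t - 1) - 5·(t - 1)² + 2·(t - 1)³.
With (t - 1) = 1/2: S(3/2) = 9.

9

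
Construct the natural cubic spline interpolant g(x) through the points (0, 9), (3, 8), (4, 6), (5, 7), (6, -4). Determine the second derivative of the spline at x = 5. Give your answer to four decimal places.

Write m_i for g''(x_i). With h_i = 3, 1, 1, 1 and divided differences Δ_i = -1/3, -2, 1, -11, the continuity of g' gives the tridiagonal system
  3·m_0 + 8·m_1 + 1·m_2 = 6(Δ_1 - Δ_0) = -10
  1·m_1 + 4·m_2 + 1·m_3 = 6(Δ_2 - Δ_1) = 18
  1·m_2 + 4·m_3 + 1·m_4 = 6(Δ_3 - Δ_2) = -72
Natural end conditions: m_0 = m_4 = 0.
Forward elimination and back-substitution give m_0 = 0, m_1 = -147/58, m_2 = 298/29, m_3 = -1193/58, m_4 = 0.

-20.5690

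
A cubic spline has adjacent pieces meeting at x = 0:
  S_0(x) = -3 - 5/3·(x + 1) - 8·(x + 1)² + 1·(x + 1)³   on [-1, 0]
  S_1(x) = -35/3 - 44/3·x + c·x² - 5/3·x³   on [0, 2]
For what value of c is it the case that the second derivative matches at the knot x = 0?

S_0''(x) = -16 + 6·(x + 1), so S_0''(0) = -10. On the right, S_1''(0) = 2c, so c = -5.

-5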